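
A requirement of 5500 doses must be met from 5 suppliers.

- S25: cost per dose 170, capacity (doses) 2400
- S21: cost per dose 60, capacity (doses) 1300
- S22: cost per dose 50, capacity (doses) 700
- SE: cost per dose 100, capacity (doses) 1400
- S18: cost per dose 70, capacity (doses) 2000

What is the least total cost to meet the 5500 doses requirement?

Fill from the cheapest supplier first.
S22 at 50: take all 700 doses → 4800 still needed.
S21 at 60: take all 1300 doses → 3500 still needed.
S18 (70): use full 2000 → 1500 doses to go.
Take 1400 from SE at 100 → need 100 more.
S25 (170): take the remaining 100 → done.
Cost = 700×50 + 1300×60 + 2000×70 + 1400×100 + 100×170 = 410000.

410000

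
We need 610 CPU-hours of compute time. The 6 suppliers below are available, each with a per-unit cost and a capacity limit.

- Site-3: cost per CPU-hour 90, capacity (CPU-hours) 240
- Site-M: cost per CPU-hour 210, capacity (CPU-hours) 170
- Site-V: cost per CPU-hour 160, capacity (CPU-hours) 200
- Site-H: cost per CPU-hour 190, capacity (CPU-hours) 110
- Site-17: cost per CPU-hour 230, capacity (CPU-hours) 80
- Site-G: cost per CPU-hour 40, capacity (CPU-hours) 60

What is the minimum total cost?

76900

Cheapest first:
Take 60 from Site-G at 40 — need 550 more.
Site-3 (90): use full 240 — 310 CPU-hours to go.
Take 200 from Site-V at 160 — need 110 more.
Site-H (190): use full 110 — 0 CPU-hours to go.
Site-M, Site-17: unused.
Cost = 60×40 + 240×90 + 200×160 + 110×190 = 76900.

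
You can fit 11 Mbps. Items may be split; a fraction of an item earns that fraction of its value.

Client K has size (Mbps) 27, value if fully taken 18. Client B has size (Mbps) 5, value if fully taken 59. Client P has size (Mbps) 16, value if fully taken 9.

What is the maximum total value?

63

Rank by value-to-size ratio: Client B 59/5≈11.8, Client K 18/27≈0.667, Client P 9/16≈0.562.
All 5 Mbps of Client B fit (value 59) — 6 remain.
6 Mbps left: a 6/27 share of Client K gives 18×6/27 = 4.
Total value = 63.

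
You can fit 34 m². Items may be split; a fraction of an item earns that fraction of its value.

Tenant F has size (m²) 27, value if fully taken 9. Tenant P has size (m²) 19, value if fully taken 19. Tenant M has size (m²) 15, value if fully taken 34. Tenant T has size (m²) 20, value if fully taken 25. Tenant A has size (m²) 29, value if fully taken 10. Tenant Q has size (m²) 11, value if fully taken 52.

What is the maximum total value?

96

Sort by value density: Tenant Q 52/11≈4.73, Tenant M 34/15≈2.27, Tenant T 25/20≈1.25, Tenant P 19/19≈1, Tenant A 10/29≈0.345, Tenant F 9/27≈0.333.
All 11 m² of Tenant Q fit (value 52) — 23 remain.
Take all of Tenant M (15 m², value 34) — 8 m² left.
Only 8 m² remain; take 8/20 of Tenant T for value 25×8/20 = 10.
Total value = 96.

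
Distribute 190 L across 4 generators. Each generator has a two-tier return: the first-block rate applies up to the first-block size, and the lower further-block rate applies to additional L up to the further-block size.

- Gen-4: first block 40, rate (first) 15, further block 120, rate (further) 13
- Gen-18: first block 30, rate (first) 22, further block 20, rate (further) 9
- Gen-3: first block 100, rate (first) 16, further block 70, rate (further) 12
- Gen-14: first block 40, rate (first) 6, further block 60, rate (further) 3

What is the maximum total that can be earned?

Order all 8 blocks by rate: Gen-18/T1 22 > Gen-3/T1 16 > Gen-4/T1 15 > Gen-4/T2 13 > Gen-3/T2 12 > Gen-18/T2 9 > Gen-14/T1 6 > Gen-14/T2 3.
Gen-18/T1 (22): +30 → 160 left.
Gen-3 T1 at 16: fill all 100 → 60 left.
Gen-4 T1 at 15: fill all 40 → 20 left.
Gen-4 T2 at 13: only 20 left, fill 20.
Total = 22×30 + 16×100 + 15×40 + 13×20 = 3120.

3120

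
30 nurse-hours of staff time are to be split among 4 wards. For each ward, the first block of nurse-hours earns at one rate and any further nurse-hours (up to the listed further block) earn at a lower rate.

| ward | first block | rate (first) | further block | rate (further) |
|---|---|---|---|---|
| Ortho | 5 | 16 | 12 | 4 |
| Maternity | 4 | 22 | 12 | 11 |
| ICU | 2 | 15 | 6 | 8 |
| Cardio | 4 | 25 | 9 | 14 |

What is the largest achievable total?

490

Rank every tier by rate: Cardio/tier1 25 > Maternity/tier1 22 > Ortho/tier1 16 > ICU/tier1 15 > Cardio/tier2 14 > Maternity/tier2 11 > ICU/tier2 8 > Ortho/tier2 4.
Cardio tier1 at 25: fill all 4 → 26 left.
Fill Maternity tier1 block (4 at 22) → 22 left.
Ortho tier1 at 16: fill all 5 → 17 left.
ICU/tier1 (15): +2 → 15 left.
Cardio/tier2 (14): +9 → 6 left.
Maternity/tier2: +6 of 12 at 11; pool empty.
Total = 25×4 + 22×4 + 16×5 + 15×2 + 14×9 + 11×6 = 490.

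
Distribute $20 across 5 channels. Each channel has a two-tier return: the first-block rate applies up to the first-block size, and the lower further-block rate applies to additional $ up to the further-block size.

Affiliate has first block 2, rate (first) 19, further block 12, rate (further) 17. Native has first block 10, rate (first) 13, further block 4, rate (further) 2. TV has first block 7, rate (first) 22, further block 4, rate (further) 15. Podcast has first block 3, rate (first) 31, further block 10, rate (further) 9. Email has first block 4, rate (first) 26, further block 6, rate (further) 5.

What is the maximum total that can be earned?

Rank every tier by rate: Podcast/tier1 31 > Email/tier1 26 > TV/tier1 22 > Affiliate/tier1 19 > Affiliate/tier2 17 > TV/tier2 15 > Native/tier1 13 > Podcast/tier2 9 > Email/tier2 5 > Native/tier2 2.
Podcast tier1 at 31: fill all 3 — 17 left.
Fill Email tier1 block (4 at 26) — 13 left.
TV tier1 at 22: fill all 7 — 6 left.
Fill Affiliate tier1 block (2 at 19) — 4 left.
Affiliate tier2 at 17: only 4 left, fill 4.
Total = 31×3 + 26×4 + 22×7 + 19×2 + 17×4 = 457.

457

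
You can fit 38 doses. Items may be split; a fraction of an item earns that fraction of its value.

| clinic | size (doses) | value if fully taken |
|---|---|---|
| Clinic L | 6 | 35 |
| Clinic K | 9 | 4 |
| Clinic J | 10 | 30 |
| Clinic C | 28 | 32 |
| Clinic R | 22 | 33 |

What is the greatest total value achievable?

Best value per unit of size first: Clinic L 35/6≈5.83, Clinic J 30/10≈3, Clinic R 33/22≈1.5, Clinic C 32/28≈1.14, Clinic K 4/9≈0.444.
Take all of Clinic L (6 doses, value 35) ; 32 doses left.
Clinic J: take in full, 10 doses for value 30 ; 22 left.
Clinic R: take in full, 22 doses for value 33 ; 0 left.
Total value = 98.

98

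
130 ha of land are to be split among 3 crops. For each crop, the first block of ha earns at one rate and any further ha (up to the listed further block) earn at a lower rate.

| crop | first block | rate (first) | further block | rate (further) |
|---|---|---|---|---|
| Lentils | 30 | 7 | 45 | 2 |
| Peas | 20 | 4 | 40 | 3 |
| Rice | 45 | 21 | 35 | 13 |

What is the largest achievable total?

Order all 6 blocks by rate: Rice/tier1 21 > Rice/tier2 13 > Lentils/tier1 7 > Peas/tier1 4 > Peas/tier2 3 > Lentils/tier2 2.
Rice tier1 at 21: fill all 45 ; 85 left.
Rice tier2 at 13: fill all 35 ; 50 left.
Lentils tier1 at 7: fill all 30 ; 20 left.
Fill Peas tier1 block (20 at 4) ; 0 left.
Total = 21×45 + 13×35 + 7×30 + 4×20 = 1690.

1690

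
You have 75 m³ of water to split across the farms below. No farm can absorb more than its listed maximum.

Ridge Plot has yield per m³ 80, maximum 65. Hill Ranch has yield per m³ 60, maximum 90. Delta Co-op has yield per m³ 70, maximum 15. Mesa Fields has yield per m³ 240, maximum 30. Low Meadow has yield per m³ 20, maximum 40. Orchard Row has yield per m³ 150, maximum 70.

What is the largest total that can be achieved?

Highest yield per m³ first: Mesa Fields 240 > Orchard Row 150 > Ridge Plot 80 > Delta Co-op 70 > Hill Ranch 60 > Low Meadow 20.
Give Mesa Fields 30 to hit its cap of 30 — 45 left.
Orchard Row has room for 70 but only 45 remain, so it gets 45.
Total = 240×30 + 150×45 = 13950.

13950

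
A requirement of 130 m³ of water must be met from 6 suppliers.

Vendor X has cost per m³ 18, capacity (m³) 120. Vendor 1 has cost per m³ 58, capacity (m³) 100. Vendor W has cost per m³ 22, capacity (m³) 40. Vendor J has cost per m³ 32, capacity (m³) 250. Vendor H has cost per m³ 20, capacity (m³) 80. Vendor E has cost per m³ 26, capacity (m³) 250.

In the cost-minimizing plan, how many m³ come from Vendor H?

Fill from the cheapest supplier first.
Vendor X (18): use full 120 ; 10 m³ to go.
Vendor H (20): take the remaining 10 ; done.
Vendor W, Vendor E, Vendor J, Vendor 1: unused.

10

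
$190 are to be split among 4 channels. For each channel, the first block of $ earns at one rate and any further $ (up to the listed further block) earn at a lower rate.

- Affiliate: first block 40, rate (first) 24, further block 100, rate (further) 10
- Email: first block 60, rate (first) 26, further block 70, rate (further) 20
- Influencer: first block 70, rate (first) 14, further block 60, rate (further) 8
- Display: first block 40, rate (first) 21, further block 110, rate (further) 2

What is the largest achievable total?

4360

Treat each block as its own option and order by rate: Email/T1 26 > Affiliate/T1 24 > Display/T1 21 > Email/T2 20 > Influencer/T1 14 > Affiliate/T2 10 > Influencer/T2 8 > Display/T2 2.
Email T1 at 26: fill all 60 ; 130 left.
Affiliate T1 at 24: fill all 40 ; 90 left.
Fill Display T1 block (40 at 21) ; 50 left.
Email T2 at 20: only 50 left, fill 50.
Total = 26×60 + 24×40 + 21×40 + 20×50 = 4360.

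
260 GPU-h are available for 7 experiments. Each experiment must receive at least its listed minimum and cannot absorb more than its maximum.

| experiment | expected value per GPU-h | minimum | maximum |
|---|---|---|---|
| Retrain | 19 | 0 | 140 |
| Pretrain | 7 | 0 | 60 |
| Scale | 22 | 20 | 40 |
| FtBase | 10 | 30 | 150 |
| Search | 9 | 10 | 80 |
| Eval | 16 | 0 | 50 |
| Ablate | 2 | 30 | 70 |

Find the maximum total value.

Meeting every minimum uses 0+0+20+30+10+0+30 = 90 GPU-h, leaving 170.
Rank by expected value per GPU-h: Scale 22 > Retrain 19 > Eval 16 > FtBase 10 > Search 9 > Pretrain 7 > Ablate 2.
Give Scale 20 more to hit its cap of 40 ; 150 left.
Give Retrain 140 more to hit its cap of 140 ; 10 left.
Only 10 left; Eval takes them to reach 10.
Total = 19×140 + 22×40 + 10×30 + 9×10 + 16×10 + 2×30 = 4150.

4150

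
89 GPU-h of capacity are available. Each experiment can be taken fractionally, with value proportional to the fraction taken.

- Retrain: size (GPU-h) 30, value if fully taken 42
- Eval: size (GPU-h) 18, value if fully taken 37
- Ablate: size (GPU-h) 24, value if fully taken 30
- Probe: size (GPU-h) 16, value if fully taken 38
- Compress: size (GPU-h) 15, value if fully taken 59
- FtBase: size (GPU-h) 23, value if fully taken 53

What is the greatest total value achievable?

Sort by value density: Compress 59/15≈3.93, Probe 38/16≈2.38, FtBase 53/23≈2.3, Eval 37/18≈2.06, Retrain 42/30≈1.4, Ablate 30/24≈1.25.
Compress: take in full, 15 GPU-h for value 59 ; 74 left.
Take all of Probe (16 GPU-h, value 38) ; 58 GPU-h left.
FtBase: take in full, 23 GPU-h for value 53 ; 35 left.
Take all of Eval (18 GPU-h, value 37) ; 17 GPU-h left.
Only 17 GPU-h remain; take 17/30 of Retrain for value 42×17/30 = 23.8.
Total value = 210.8.

210.8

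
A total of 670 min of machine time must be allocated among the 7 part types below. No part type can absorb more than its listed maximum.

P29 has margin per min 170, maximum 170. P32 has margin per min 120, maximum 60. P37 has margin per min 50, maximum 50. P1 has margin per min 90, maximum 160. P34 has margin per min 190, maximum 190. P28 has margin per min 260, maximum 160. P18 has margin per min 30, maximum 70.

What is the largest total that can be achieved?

Highest margin per min first: P28 260 > P34 190 > P29 170 > P32 120 > P1 90 > P37 50 > P18 30.
P28 takes 160 to reach its cap of 160 — 510 left.
P34 takes 190 to reach its cap of 190 — 320 left.
P29 takes 170 to reach its cap of 170 — 150 left.
P32: +60 to 60 (cap) — 90 left.
Only 90 left; P1 takes them to reach 90.
Total = 170×170 + 120×60 + 90×90 + 190×190 + 260×160 = 121900.

121900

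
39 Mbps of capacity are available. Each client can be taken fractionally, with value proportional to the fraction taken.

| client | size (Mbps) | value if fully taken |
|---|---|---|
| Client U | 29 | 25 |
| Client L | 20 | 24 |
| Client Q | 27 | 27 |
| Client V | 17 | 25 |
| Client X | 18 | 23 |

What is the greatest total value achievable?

Rank by value-to-size ratio: Client V 25/17≈1.47, Client X 23/18≈1.28, Client L 24/20≈1.2, Client Q 27/27≈1, Client U 25/29≈0.862.
Take all of Client V (17 Mbps, value 25) ; 22 Mbps left.
Client X: take in full, 18 Mbps for value 23 ; 4 left.
Fill the last 4 Mbps with part of Client L: 4/20 of it earns 4.8.
Total value = 52.8.

52.8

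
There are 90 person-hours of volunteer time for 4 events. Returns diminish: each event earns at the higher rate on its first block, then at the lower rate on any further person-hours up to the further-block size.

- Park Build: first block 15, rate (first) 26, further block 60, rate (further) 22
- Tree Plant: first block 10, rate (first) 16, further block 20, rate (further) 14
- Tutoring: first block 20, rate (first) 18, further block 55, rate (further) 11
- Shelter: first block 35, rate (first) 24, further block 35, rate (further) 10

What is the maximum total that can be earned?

Order all 8 blocks by rate: Park Build/first 26 > Shelter/first 24 > Park Build/second 22 > Tutoring/first 18 > Tree Plant/first 16 > Tree Plant/second 14 > Tutoring/second 11 > Shelter/second 10.
Park Build/first (26): +15 → 75 left.
Shelter first at 24: fill all 35 → 40 left.
Park Build second at 22: only 40 left, fill 40.
Total = 26×15 + 24×35 + 22×40 = 2110.

2110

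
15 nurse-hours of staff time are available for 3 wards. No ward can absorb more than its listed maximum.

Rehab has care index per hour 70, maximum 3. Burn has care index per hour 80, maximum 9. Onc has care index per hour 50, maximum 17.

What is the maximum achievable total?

1080

Order the wards by care index per hour: Burn 80 > Rehab 70 > Onc 50.
Burn: +9 to 9 (cap) ; 6 left.
Rehab: +3 to 3 (cap) ; 3 left.
Only 3 left; Onc takes them to reach 3.
Total = 70×3 + 80×9 + 50×3 = 1080.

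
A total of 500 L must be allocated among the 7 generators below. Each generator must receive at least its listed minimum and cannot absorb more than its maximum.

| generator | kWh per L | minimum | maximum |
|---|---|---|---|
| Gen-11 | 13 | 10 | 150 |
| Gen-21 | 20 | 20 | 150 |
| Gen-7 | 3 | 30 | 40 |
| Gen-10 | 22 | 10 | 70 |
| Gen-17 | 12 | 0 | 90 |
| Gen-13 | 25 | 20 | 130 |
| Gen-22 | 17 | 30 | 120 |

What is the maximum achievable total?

Meeting every minimum uses 10+20+30+10+0+20+30 = 120 L, leaving 380.
Highest kWh per L first: Gen-13 25 > Gen-10 22 > Gen-21 20 > Gen-22 17 > Gen-11 13 > Gen-17 12 > Gen-7 3.
Gen-13: +110 to 130 (cap) — 270 left.
Give Gen-10 60 more to hit its cap of 70 — 210 left.
Give Gen-21 130 more to hit its cap of 150 — 80 left.
Gen-22: +80 (room for 90) → 110. Pool exhausted.
Total = 13×10 + 20×150 + 3×30 + 22×70 + 25×130 + 17×110 = 9880.

9880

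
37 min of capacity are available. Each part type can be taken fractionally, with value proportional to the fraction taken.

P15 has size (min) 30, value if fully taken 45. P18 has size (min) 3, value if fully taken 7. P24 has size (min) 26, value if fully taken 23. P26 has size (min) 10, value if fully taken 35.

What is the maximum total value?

78

Sort by value density: P26 35/10≈3.5, P18 7/3≈2.33, P15 45/30≈1.5, P24 23/26≈0.885.
P26: take in full, 10 min for value 35 — 27 left.
Take all of P18 (3 min, value 7) — 24 min left.
Only 24 min remain; take 24/30 of P15 for value 45×24/30 = 36.
Total value = 78.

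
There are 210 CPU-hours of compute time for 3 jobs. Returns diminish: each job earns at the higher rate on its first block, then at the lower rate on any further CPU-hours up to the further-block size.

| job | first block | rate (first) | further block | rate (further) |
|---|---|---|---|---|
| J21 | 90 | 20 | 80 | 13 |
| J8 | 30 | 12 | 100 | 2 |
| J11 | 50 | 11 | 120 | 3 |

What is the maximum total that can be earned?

3310

Order all 6 blocks by rate: J21/first 20 > J21/second 13 > J8/first 12 > J11/first 11 > J11/second 3 > J8/second 2.
Fill J21 first block (90 at 20) → 120 left.
J21 second at 13: fill all 80 → 40 left.
J8/first (12): +30 → 10 left.
J11 first at 11: only 10 left, fill 10.
Total = 20×90 + 13×80 + 12×30 + 11×10 = 3310.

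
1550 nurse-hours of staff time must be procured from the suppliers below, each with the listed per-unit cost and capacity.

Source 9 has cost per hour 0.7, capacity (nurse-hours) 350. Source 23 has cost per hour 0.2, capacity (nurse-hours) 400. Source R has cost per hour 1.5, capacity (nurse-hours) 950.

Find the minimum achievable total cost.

1525

Use suppliers in increasing cost order.
Take 400 from Source 23 at 0.2 → need 1150 more.
Source 9 at 0.7: take all 350 nurse-hours → 800 still needed.
Source R (1.5): take the remaining 800 → done.
Cost = 400×0.2 + 350×0.7 + 800×1.5 = 1525.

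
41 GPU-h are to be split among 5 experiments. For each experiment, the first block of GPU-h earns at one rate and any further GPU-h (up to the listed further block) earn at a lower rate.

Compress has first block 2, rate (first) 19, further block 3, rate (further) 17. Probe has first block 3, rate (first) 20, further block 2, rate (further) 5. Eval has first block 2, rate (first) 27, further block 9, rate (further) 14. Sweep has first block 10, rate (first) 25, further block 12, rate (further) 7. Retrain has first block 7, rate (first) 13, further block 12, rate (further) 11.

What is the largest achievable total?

Treat each block as its own option and order by rate: Eval/tier1 27 > Sweep/tier1 25 > Probe/tier1 20 > Compress/tier1 19 > Compress/tier2 17 > Eval/tier2 14 > Retrain/tier1 13 > Retrain/tier2 11 > Sweep/tier2 7 > Probe/tier2 5.
Eval tier1 at 27: fill all 2 → 39 left.
Sweep/tier1 (25): +10 → 29 left.
Fill Probe tier1 block (3 at 20) → 26 left.
Compress tier1 at 19: fill all 2 → 24 left.
Fill Compress tier2 block (3 at 17) → 21 left.
Fill Eval tier2 block (9 at 14) → 12 left.
Retrain tier1 at 13: fill all 7 → 5 left.
5 remain; put them into Retrain tier2 at 11.
Total = 27×2 + 25×10 + 20×3 + 19×2 + 17×3 + 14×9 + 13×7 + 11×5 = 725.

725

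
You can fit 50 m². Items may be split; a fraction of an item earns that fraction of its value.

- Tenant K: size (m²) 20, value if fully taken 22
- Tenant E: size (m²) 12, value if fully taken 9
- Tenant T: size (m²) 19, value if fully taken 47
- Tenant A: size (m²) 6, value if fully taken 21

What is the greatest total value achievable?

93.75

Best value per unit of size first: Tenant A 21/6≈3.5, Tenant T 47/19≈2.47, Tenant K 22/20≈1.1, Tenant E 9/12≈0.75.
Take all of Tenant A (6 m², value 21) — 44 m² left.
Take all of Tenant T (19 m², value 47) — 25 m² left.
Take all of Tenant K (20 m², value 22) — 5 m² left.
Only 5 m² remain; take 5/12 of Tenant E for value 9×5/12 = 3.75.
Total value = 93.75.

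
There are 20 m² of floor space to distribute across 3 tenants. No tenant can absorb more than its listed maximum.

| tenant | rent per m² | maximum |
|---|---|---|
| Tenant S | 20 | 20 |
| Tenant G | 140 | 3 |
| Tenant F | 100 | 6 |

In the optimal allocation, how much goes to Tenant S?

Highest rent per m² first: Tenant G 140 > Tenant F 100 > Tenant S 20.
Tenant G takes 3 to reach its cap of 3 ; 17 left.
Give Tenant F 6 to hit its cap of 6 ; 11 left.
Tenant S: +11 (room for 20) → 11. Pool exhausted.

11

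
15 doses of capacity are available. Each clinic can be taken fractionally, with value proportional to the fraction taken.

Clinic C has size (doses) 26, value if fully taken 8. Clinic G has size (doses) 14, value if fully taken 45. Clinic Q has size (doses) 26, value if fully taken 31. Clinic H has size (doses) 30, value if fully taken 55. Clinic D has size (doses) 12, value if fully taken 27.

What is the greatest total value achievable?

Best value per unit of size first: Clinic G 45/14≈3.21, Clinic D 27/12≈2.25, Clinic H 55/30≈1.83, Clinic Q 31/26≈1.19, Clinic C 8/26≈0.308.
All 14 doses of Clinic G fit (value 45) → 1 remain.
Fill the last 1 doses with part of Clinic D: 1/12 of it earns 2.25.
Total value = 47.25.

47.25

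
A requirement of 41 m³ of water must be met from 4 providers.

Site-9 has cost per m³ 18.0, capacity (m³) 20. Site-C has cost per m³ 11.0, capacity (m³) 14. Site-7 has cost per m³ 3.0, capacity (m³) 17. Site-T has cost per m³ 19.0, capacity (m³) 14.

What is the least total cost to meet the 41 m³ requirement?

385

Fill from the cheapest provider first.
Take 17 from Site-7 at 3.0 ; need 24 more.
Take 14 from Site-C at 11.0 ; need 10 more.
Site-9 at 18.0: take 10 of its 20 ; requirement met.
Site-T: unused.
Cost = 17×3.0 + 14×11.0 + 10×18.0 = 385.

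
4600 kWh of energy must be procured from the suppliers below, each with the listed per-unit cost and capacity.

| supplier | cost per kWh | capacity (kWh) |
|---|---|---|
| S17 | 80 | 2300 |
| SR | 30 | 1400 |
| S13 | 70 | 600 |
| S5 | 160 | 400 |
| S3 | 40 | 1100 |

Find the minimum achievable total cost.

248000

Cheapest first:
SR at 30: take all 1400 kWh — 3200 still needed.
S3 at 40: take all 1100 kWh — 2100 still needed.
Take 600 from S13 at 70 — need 1500 more.
S17 at 80: take 1500 of its 2300 — requirement met.
S5: unused.
Cost = 1400×30 + 1100×40 + 600×70 + 1500×80 = 248000.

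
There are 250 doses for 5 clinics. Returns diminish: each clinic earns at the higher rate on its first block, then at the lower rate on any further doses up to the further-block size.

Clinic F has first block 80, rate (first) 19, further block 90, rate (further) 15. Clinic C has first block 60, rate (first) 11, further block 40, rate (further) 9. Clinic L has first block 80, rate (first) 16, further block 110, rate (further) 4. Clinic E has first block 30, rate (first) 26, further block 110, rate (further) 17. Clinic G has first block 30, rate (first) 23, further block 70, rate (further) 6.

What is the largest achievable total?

Order all 10 blocks by rate: Clinic E/first 26 > Clinic G/first 23 > Clinic F/first 19 > Clinic E/second 17 > Clinic L/first 16 > Clinic F/second 15 > Clinic C/first 11 > Clinic C/second 9 > Clinic G/second 6 > Clinic L/second 4.
Fill Clinic E first block (30 at 26) ; 220 left.
Clinic G/first (23): +30 ; 190 left.
Clinic F/first (19): +80 ; 110 left.
Clinic E/second (17): +110 ; 0 left.
Total = 26×30 + 23×30 + 19×80 + 17×110 = 4860.

4860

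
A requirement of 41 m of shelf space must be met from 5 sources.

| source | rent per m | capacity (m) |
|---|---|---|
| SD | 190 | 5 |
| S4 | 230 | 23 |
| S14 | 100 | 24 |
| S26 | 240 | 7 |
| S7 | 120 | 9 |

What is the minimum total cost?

5120

Fill from the cheapest source first.
S14 at 100: take all 24 m ; 17 still needed.
S7 (120): use full 9 ; 8 m to go.
SD at 190: take all 5 m ; 3 still needed.
Take 3 from S4 at 230 to finish.
S26: unused.
Cost = 24×100 + 9×120 + 5×190 + 3×230 = 5120.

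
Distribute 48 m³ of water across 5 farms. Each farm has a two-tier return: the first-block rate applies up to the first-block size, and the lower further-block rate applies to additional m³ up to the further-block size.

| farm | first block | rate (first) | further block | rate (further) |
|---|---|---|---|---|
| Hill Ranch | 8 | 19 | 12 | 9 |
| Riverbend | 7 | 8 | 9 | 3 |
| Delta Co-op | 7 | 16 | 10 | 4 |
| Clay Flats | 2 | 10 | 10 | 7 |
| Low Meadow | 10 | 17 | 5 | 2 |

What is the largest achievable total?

Treat each block as its own option and order by rate: Hill Ranch/tier1 19 > Low Meadow/tier1 17 > Delta Co-op/tier1 16 > Clay Flats/tier1 10 > Hill Ranch/tier2 9 > Riverbend/tier1 8 > Clay Flats/tier2 7 > Delta Co-op/tier2 4 > Riverbend/tier2 3 > Low Meadow/tier2 2.
Hill Ranch tier1 at 19: fill all 8 — 40 left.
Low Meadow/tier1 (17): +10 — 30 left.
Fill Delta Co-op tier1 block (7 at 16) — 23 left.
Fill Clay Flats tier1 block (2 at 10) — 21 left.
Fill Hill Ranch tier2 block (12 at 9) — 9 left.
Riverbend/tier1 (8): +7 — 2 left.
2 remain; put them into Clay Flats tier2 at 7.
Total = 19×8 + 17×10 + 16×7 + 10×2 + 9×12 + 8×7 + 7×2 = 632.

632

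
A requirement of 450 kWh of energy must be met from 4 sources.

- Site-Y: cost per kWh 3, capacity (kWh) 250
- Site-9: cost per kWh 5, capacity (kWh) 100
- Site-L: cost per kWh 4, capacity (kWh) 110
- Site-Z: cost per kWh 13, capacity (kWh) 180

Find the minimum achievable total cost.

Fill from the cheapest source first.
Take 250 from Site-Y at 3 ; need 200 more.
Take 110 from Site-L at 4 ; need 90 more.
Site-9 at 5: take 90 of its 100 ; requirement met.
Site-Z: unused.
Cost = 250×3 + 110×4 + 90×5 = 1640.

1640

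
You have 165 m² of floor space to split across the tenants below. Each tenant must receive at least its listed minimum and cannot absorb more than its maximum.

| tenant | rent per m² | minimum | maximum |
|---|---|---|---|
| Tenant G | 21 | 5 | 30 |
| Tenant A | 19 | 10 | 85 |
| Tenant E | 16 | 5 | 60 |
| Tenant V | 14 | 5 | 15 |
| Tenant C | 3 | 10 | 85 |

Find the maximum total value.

Meeting every minimum uses 5+10+5+5+10 = 35 m², leaving 130.
Rank by rent per m²: Tenant G 21 > Tenant A 19 > Tenant E 16 > Tenant V 14 > Tenant C 3.
Tenant G: +25 to 30 (cap) → 105 left.
Tenant A: +75 to 85 (cap) → 30 left.
Only 30 left; Tenant E takes them to reach 35.
Total = 21×30 + 19×85 + 16×35 + 14×5 + 3×10 = 2905.

2905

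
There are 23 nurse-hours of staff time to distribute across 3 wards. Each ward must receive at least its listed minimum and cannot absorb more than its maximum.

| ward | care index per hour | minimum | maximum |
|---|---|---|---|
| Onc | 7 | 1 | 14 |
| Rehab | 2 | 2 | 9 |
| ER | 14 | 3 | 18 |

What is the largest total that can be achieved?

Meeting every minimum uses 1+2+3 = 6 nurse-hours, leaving 17.
Highest care index per hour first: ER 14 > Onc 7 > Rehab 2.
ER: +15 to 18 (cap) — 2 left.
Only 2 left; Onc takes them to reach 3.
Total = 7×3 + 2×2 + 14×18 = 277.

277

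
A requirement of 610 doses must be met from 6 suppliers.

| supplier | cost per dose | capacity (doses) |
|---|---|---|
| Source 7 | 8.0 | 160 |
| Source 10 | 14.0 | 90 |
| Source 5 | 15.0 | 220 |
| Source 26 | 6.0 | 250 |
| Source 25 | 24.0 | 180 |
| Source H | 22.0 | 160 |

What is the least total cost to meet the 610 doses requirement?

5690

Fill from the cheapest supplier first.
Source 26 (6.0): use full 250 → 360 doses to go.
Take 160 from Source 7 at 8.0 → need 200 more.
Source 10 (14.0): use full 90 → 110 doses to go.
Take 110 from Source 5 at 15.0 to finish.
Source H, Source 25: unused.
Cost = 250×6.0 + 160×8.0 + 90×14.0 + 110×15.0 = 5690.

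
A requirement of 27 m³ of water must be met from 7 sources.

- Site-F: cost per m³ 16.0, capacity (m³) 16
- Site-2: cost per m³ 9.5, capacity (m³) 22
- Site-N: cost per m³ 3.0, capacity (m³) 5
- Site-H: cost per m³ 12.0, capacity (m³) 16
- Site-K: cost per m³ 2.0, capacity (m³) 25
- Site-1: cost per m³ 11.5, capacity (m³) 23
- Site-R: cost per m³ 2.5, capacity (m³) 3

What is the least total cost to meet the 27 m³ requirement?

Cheapest first:
Site-K at 2.0: take all 25 m³ — 2 still needed.
Take 2 from Site-R at 2.5 to finish.
Site-N, Site-2, Site-1, Site-H, Site-F: unused.
Cost = 25×2.0 + 2×2.5 = 55.

55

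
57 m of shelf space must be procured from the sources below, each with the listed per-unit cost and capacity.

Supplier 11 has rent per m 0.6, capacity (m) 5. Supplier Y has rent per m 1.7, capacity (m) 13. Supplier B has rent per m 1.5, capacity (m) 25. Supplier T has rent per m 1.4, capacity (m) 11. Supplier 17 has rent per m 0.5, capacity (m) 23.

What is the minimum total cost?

Fill from the cheapest source first.
Supplier 17 (0.5): use full 23 — 34 m to go.
Take 5 from Supplier 11 at 0.6 — need 29 more.
Supplier T at 1.4: take all 11 m — 18 still needed.
Take 18 from Supplier B at 1.5 to finish.
Supplier Y: unused.
Cost = 23×0.5 + 5×0.6 + 11×1.4 + 18×1.5 = 56.9.

56.9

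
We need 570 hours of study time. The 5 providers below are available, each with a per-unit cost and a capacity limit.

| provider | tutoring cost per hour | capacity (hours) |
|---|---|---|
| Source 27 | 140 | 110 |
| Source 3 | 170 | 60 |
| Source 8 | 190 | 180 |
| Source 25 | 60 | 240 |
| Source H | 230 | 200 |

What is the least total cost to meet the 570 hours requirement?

Fill from the cheapest provider first.
Take 240 from Source 25 at 60 ; need 330 more.
Source 27 at 140: take all 110 hours ; 220 still needed.
Source 3 at 170: take all 60 hours ; 160 still needed.
Source 8 (190): take the remaining 160 ; done.
Source H: unused.
Cost = 240×60 + 110×140 + 60×170 + 160×190 = 70400.

70400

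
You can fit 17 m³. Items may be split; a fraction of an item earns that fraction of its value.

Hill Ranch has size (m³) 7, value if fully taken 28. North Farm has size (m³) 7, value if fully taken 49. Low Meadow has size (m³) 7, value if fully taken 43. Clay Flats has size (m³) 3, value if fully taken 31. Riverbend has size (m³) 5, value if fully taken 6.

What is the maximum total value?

123

Best value per unit of size first: Clay Flats 31/3≈10.3, North Farm 49/7≈7, Low Meadow 43/7≈6.14, Hill Ranch 28/7≈4, Riverbend 6/5≈1.2.
Take all of Clay Flats (3 m³, value 31) — 14 m³ left.
All 7 m³ of North Farm fit (value 49) — 7 remain.
Take all of Low Meadow (7 m³, value 43) — 0 m³ left.
Total value = 123.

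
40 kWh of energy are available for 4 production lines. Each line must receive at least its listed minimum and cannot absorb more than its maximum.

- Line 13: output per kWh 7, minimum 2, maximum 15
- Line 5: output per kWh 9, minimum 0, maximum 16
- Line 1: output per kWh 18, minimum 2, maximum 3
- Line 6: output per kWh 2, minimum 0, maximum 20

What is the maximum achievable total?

Meeting every minimum uses 2+0+2+0 = 4 kWh, leaving 36.
Highest output per kWh first: Line 1 18 > Line 5 9 > Line 13 7 > Line 6 2.
Line 1 takes 1 more to reach its cap of 3 ; 35 left.
Give Line 5 16 more to hit its cap of 16 ; 19 left.
Line 13 takes 13 more to reach its cap of 15 ; 6 left.
Line 6: +6 (room for 20) → 6. Pool exhausted.
Total = 7×15 + 9×16 + 18×3 + 2×6 = 315.

315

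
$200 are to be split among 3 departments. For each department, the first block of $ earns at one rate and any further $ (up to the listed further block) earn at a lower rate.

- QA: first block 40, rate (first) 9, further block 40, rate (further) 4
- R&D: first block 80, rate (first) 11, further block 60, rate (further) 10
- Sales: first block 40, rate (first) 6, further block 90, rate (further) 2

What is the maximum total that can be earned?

Order all 6 blocks by rate: R&D/first 11 > R&D/second 10 > QA/first 9 > Sales/first 6 > QA/second 4 > Sales/second 2.
Fill R&D first block (80 at 11) — 120 left.
Fill R&D second block (60 at 10) — 60 left.
QA/first (9): +40 — 20 left.
Sales/first: +20 of 40 at 6; pool empty.
Total = 11×80 + 10×60 + 9×40 + 6×20 = 1960.

1960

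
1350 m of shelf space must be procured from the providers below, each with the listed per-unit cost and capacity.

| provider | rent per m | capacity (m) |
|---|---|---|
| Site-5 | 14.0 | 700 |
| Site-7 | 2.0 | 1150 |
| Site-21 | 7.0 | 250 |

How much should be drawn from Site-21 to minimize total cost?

200

Use providers in increasing cost order.
Site-7 (2.0): use full 1150 — 200 m to go.
Site-21 at 7.0: take 200 of its 250 — requirement met.
Site-5: unused.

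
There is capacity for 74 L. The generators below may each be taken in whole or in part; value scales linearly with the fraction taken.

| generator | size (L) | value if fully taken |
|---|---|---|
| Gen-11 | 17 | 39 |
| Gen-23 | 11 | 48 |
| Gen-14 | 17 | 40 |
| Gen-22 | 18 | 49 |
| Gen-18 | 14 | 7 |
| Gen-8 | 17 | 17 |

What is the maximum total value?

Best value per unit of size first: Gen-23 48/11≈4.36, Gen-22 49/18≈2.72, Gen-14 40/17≈2.35, Gen-11 39/17≈2.29, Gen-8 17/17≈1, Gen-18 7/14≈0.5.
Gen-23: take in full, 11 L for value 48 — 63 left.
All 18 L of Gen-22 fit (value 49) — 45 remain.
Take all of Gen-14 (17 L, value 40) — 28 L left.
All 17 L of Gen-11 fit (value 39) — 11 remain.
Fill the last 11 L with part of Gen-8: 11/17 of it earns 11.
Total value = 187.

187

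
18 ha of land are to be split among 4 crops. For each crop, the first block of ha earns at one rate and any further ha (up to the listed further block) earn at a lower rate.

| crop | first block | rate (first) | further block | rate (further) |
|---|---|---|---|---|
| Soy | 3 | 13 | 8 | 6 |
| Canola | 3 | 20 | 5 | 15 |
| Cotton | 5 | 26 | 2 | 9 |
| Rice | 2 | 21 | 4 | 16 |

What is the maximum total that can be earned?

Rank every tier by rate: Cotton/T1 26 > Rice/T1 21 > Canola/T1 20 > Rice/T2 16 > Canola/T2 15 > Soy/T1 13 > Cotton/T2 9 > Soy/T2 6.
Fill Cotton T1 block (5 at 26) ; 13 left.
Rice/T1 (21): +2 ; 11 left.
Canola/T1 (20): +3 ; 8 left.
Rice/T2 (16): +4 ; 4 left.
Canola T2 at 15: only 4 left, fill 4.
Total = 26×5 + 21×2 + 20×3 + 16×4 + 15×4 = 356.

356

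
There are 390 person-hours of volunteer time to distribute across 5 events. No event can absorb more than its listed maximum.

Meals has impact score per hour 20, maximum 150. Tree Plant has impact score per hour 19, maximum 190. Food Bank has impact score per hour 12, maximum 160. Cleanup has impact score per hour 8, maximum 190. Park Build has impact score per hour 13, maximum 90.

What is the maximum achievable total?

Highest impact score per hour first: Meals 20 > Tree Plant 19 > Park Build 13 > Food Bank 12 > Cleanup 8.
Meals: +150 to 150 (cap) — 240 left.
Tree Plant takes 190 to reach its cap of 190 — 50 left.
Park Build: +50 (room for 90) → 50. Pool exhausted.
Total = 20×150 + 19×190 + 13×50 = 7260.

7260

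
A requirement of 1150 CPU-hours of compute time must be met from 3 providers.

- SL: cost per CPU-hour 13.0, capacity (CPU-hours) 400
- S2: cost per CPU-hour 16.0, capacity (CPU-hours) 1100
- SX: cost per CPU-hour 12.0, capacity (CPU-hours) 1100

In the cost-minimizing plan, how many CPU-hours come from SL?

Cheapest first:
Take 1100 from SX at 12.0 → need 50 more.
Take 50 from SL at 13.0 to finish.
S2: unused.

50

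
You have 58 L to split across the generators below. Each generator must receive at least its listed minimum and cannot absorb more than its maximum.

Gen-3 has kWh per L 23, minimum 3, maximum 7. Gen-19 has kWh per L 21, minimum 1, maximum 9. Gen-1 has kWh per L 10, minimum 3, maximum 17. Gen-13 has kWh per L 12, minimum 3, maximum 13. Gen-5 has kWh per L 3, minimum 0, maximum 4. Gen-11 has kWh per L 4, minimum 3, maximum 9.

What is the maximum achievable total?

Meeting every minimum uses 3+1+3+3+0+3 = 13 L, leaving 45.
Highest kWh per L first: Gen-3 23 > Gen-19 21 > Gen-13 12 > Gen-1 10 > Gen-11 4 > Gen-5 3.
Gen-3: +4 to 7 (cap) → 41 left.
Gen-19 takes 8 more to reach its cap of 9 → 33 left.
Gen-13: +10 to 13 (cap) → 23 left.
Gen-1: +14 to 17 (cap) → 9 left.
Give Gen-11 6 more to hit its cap of 9 → 3 left.
Only 3 left; Gen-5 takes them to reach 3.
Total = 23×7 + 21×9 + 10×17 + 12×13 + 3×3 + 4×9 = 721.

721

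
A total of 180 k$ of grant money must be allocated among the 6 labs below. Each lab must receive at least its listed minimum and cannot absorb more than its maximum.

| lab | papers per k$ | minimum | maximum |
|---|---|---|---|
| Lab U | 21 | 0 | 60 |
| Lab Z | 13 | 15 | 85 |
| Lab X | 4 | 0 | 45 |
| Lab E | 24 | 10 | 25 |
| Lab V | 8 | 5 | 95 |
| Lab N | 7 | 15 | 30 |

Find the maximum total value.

Meeting every minimum uses 0+15+0+10+5+15 = 45 k$, leaving 135.
Rank by papers per k$: Lab E 24 > Lab U 21 > Lab Z 13 > Lab V 8 > Lab N 7 > Lab X 4.
Lab E: +15 to 25 (cap) ; 120 left.
Give Lab U 60 more to hit its cap of 60 ; 60 left.
Only 60 left; Lab Z takes them to reach 75.
Total = 21×60 + 13×75 + 24×25 + 8×5 + 7×15 = 2980.

2980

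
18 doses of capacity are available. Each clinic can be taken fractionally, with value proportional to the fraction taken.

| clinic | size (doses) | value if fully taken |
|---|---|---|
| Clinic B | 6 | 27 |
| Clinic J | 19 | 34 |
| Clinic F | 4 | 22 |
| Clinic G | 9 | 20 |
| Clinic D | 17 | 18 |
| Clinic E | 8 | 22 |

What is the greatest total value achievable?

71

Rank by value-to-size ratio: Clinic F 22/4≈5.5, Clinic B 27/6≈4.5, Clinic E 22/8≈2.75, Clinic G 20/9≈2.22, Clinic J 34/19≈1.79, Clinic D 18/17≈1.06.
Clinic F: take in full, 4 doses for value 22 — 14 left.
All 6 doses of Clinic B fit (value 27) — 8 remain.
Clinic E: take in full, 8 doses for value 22 — 0 left.
Total value = 71.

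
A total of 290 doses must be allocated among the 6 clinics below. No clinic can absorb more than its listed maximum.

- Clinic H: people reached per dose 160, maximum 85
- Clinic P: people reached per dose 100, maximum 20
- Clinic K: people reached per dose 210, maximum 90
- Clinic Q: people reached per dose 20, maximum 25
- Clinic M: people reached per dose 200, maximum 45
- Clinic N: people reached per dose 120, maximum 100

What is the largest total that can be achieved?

Rank by people reached per dose: Clinic K 210 > Clinic M 200 > Clinic H 160 > Clinic N 120 > Clinic P 100 > Clinic Q 20.
Clinic K: +90 to 90 (cap) ; 200 left.
Give Clinic M 45 to hit its cap of 45 ; 155 left.
Clinic H: +85 to 85 (cap) ; 70 left.
Only 70 left; Clinic N takes them to reach 70.
Total = 160×85 + 210×90 + 200×45 + 120×70 = 49900.

49900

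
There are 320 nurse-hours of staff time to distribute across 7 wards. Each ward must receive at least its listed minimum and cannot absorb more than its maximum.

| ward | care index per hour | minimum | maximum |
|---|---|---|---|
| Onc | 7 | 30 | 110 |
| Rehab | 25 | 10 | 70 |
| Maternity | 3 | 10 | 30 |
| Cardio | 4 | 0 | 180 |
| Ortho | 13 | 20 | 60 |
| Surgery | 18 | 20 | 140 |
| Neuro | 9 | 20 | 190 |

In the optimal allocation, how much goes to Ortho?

Meeting every minimum uses 30+10+10+0+20+20+20 = 110 nurse-hours, leaving 210.
Highest care index per hour first: Rehab 25 > Surgery 18 > Ortho 13 > Neuro 9 > Onc 7 > Cardio 4 > Maternity 3.
Rehab: +60 to 70 (cap) → 150 left.
Surgery takes 120 more to reach its cap of 140 → 30 left.
Only 30 left; Ortho takes them to reach 50.

50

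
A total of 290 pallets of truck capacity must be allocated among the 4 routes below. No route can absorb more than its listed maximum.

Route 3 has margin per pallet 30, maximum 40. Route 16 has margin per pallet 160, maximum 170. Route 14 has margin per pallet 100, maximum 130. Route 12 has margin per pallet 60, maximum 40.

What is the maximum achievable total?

Rank by margin per pallet: Route 16 160 > Route 14 100 > Route 12 60 > Route 3 30.
Route 16: +170 to 170 (cap) ; 120 left.
Only 120 left; Route 14 takes them to reach 120.
Total = 160×170 + 100×120 = 39200.

39200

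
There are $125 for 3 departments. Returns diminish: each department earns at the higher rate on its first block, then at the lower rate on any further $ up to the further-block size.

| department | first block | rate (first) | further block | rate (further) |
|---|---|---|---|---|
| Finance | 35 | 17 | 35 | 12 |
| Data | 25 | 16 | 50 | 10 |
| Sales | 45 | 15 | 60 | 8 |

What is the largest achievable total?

1910

Order all 6 blocks by rate: Finance/first 17 > Data/first 16 > Sales/first 15 > Finance/second 12 > Data/second 10 > Sales/second 8.
Fill Finance first block (35 at 17) — 90 left.
Data first at 16: fill all 25 — 65 left.
Sales first at 15: fill all 45 — 20 left.
20 remain; put them into Finance second at 12.
Total = 17×35 + 16×25 + 15×45 + 12×20 = 1910.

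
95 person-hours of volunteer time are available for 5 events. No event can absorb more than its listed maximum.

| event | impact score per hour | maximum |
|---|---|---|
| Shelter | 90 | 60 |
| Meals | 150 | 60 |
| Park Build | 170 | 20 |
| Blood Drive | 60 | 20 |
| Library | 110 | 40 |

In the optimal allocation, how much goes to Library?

Order the events by impact score per hour: Park Build 170 > Meals 150 > Library 110 > Shelter 90 > Blood Drive 60.
Park Build takes 20 to reach its cap of 20 → 75 left.
Meals: +60 to 60 (cap) → 15 left.
Library has room for 40 but only 15 remain, so it gets 15.

15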